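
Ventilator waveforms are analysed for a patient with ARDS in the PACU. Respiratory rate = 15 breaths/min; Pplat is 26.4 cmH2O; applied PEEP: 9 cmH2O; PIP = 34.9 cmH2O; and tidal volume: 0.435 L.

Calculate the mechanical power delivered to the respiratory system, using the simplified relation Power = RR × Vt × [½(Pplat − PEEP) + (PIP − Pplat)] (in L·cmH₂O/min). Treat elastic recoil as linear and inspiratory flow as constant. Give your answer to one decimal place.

Per-breath work = Vt × [½(Pplat−PEEP) + (PIP−Pplat)] = 0.435 × [0.5×17.4 + 8.5] = 0.435 × 17.2 = 7.482 L·cmH2O.
Power = 15 × 7.482 = 112.23 L·cmH2O/min.

112.2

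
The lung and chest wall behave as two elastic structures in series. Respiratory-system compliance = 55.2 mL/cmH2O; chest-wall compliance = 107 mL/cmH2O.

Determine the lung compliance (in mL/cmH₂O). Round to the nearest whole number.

114

1/CL = 1/Crs − 1/Ccw.
1/CL = 1/55.2 − 1/107 = 0.00877.
CL = 114.03 mL/cmH2O.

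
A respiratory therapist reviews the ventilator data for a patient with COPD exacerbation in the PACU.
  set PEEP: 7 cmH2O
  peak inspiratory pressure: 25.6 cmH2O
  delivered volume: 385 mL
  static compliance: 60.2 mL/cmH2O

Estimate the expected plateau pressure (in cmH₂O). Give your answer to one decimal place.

Pplat = PEEP + Vt / Cstat = 7 + 385 / 60.2 = 7 + 6.395 = 13.395 cmH2O.

13.4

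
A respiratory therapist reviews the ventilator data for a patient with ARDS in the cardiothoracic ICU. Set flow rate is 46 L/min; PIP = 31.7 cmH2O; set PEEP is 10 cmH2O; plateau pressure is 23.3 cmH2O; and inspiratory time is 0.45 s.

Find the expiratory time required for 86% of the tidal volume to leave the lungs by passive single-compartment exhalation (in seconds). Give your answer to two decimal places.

0.56

Flow: 46 L/min ÷ 60 = 0.7667 L/s.
Vt = flow × Ti = 0.7667 L/s × 0.45 s × 1000 mL/L = 345.02 mL.
R = (PIP − Pplat)/V̇ = (31.7 − 23.3) / 0.7667 = 8.4/0.7667 = 10.956 cmH2O·s/L.
C = Vt/(Pplat − PEEP) = 345.02 / (23.3 − 10) = 345.02/13.3 = 25.941 mL/cmH2O.
τ = R × C = 10.956 × 0.02594 L/cmH2O = 0.2842 s.
t = −τ·ln(1 − 0.86) = −0.2842·ln(0.14) = 0.5588 s.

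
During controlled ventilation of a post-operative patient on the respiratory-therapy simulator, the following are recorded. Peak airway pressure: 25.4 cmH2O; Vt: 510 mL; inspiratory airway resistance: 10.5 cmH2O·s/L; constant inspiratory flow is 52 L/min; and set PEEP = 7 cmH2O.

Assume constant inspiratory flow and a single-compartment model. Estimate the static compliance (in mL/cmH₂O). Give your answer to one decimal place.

Flow: 52 L/min ÷ 60 = 0.8667 L/s.
Equation of motion (constant flow): PIP = Vt/C + R·V̇ + PEEP.
Vt/C = PIP − R·V̇ − PEEP = 25.4 − 10.5×0.8667 − 7 = 25.4 − 9.1 − 7 = 9.3 cmH2O.
C = Vt / 9.3 = 510 / 9.3 = 54.839 mL/cmH2O.

54.8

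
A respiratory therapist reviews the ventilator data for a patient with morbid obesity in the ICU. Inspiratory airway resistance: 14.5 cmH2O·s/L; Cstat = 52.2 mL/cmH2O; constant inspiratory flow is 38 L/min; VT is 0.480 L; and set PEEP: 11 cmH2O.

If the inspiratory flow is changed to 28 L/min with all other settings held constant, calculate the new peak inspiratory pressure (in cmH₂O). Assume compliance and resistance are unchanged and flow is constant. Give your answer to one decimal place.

27.0

Flow: 38 L/min ÷ 60 = 0.6333 L/s.
New flow: 28 L/min ÷ 60 = 0.4667 L/s.
PIP = Vt/C + R·V̇ + PEEP (constant-flow equation of motion).
Only the resistive term changes: ΔPIP = R × ΔV̇ = 14.5 × (0.4667 − 0.6333) = 14.5 × -0.1666 = -2.416 cmH2O.
Original PIP = 480/52.2 + 14.5×0.6333 + 11 = 29.378 cmH2O; new PIP = 29.378 + (-2.416) = 26.962 cmH2O.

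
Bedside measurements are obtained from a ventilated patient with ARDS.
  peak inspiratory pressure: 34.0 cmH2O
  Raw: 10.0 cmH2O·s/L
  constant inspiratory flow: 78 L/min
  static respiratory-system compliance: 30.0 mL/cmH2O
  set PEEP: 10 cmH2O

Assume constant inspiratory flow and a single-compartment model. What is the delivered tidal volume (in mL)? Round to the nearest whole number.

330

Flow: 78 L/min ÷ 60 = 1.3 L/s.
Equation of motion (constant flow): PIP = Vt/C + R·V̇ + PEEP.
Vt/C = PIP − R·V̇ − PEEP = 34.0 − 13.0 − 10 = 11.0 cmH2O.
Vt = C × 11.0 = 30.0 × 11.0 = 330.0 mL.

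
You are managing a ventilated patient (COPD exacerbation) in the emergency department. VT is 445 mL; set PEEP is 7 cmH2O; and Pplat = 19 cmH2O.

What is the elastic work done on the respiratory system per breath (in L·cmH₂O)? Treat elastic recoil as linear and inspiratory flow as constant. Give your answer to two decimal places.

2.67

Elastic work ≈ ½ × (Pplat − PEEP) × Vt = 0.5 × (19 − 7) × 0.445 L = 0.5 × 12.0 × 0.445 = 2.67 L·cmH2O.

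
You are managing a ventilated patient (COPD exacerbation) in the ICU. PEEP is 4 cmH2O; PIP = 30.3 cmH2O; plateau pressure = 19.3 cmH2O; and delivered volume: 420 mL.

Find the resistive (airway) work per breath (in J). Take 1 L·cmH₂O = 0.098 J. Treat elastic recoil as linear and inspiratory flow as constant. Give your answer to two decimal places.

With constant inspiratory flow the resistive pressure is constant at PIP − Pplat = 30.3 − 19.3 = 11.0 cmH2O, so resistive work = 11.0 × 0.420 = 4.62 L·cmH2O.
× 0.098 J/(L·cmH2O) → 0.4528 J.

0.45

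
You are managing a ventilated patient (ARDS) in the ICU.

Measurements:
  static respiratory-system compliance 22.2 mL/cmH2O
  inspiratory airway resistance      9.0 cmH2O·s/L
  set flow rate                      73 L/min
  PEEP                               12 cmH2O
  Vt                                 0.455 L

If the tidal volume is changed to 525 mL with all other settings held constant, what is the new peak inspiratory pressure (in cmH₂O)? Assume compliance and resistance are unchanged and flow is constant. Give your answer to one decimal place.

Flow: 73 L/min ÷ 60 = 1.2167 L/s.
PIP = Vt/C + R·V̇ + PEEP (constant-flow equation of motion).
Only the elastic term changes: ΔPIP = ΔVt / C = (525 − 455) / 22.2 = 3.153 cmH2O.
Original PIP = 455/22.2 + 9.0×1.2167 + 12 = 43.446 cmH2O; new PIP = 43.446 + (3.153) = 46.599 cmH2O.

46.6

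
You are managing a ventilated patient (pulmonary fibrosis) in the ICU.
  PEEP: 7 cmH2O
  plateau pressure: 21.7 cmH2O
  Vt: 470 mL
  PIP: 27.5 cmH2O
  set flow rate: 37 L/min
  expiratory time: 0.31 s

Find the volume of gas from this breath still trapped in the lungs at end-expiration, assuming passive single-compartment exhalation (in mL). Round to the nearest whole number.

168

Flow: 37 L/min ÷ 60 = 0.6167 L/s.
R = (PIP − Pplat)/V̇ = (27.5 − 21.7) / 0.6167 = 5.8/0.6167 = 9.405 cmH2O·s/L.
C = Vt/(Pplat − PEEP) = 470.0 / (21.7 − 7) = 470.0/14.7 = 31.973 mL/cmH2O.
τ = R × C = 9.405 × 0.03197 L/cmH2O = 0.3007 s.
Fraction remaining = e^(−Te/τ) = e^(−0.31/0.3007) = 0.3567.
Trapped volume = 470.0 × 0.3567 = 167.65 mL.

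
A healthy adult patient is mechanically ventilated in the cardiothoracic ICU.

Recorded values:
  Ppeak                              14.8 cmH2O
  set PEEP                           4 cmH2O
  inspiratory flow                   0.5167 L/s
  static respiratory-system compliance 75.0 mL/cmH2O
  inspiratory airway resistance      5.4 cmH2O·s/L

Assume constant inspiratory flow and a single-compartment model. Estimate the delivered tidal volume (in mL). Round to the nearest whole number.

Equation of motion (constant flow): PIP = Vt/C + R·V̇ + PEEP.
Vt/C = PIP − R·V̇ − PEEP = 14.8 − 2.79 − 4 = 8.01 cmH2O.
Vt = C × 8.01 = 75.0 × 8.01 = 600.75 mL.

601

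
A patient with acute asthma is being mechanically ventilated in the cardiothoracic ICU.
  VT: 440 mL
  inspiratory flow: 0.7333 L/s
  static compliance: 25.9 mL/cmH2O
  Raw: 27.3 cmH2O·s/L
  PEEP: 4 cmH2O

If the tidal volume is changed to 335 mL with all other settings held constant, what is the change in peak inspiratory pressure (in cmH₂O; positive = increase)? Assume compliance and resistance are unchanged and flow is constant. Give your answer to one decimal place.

PIP = Vt/C + R·V̇ + PEEP (constant-flow equation of motion).
Only the elastic term changes: ΔPIP = ΔVt / C = (335 − 440) / 25.9 = -4.054 cmH2O.

-4.1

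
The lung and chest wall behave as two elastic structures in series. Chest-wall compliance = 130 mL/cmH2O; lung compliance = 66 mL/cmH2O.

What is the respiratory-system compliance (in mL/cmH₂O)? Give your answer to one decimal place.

43.8

Lung and chest wall are elastances in series: 1/Crs = 1/CL + 1/Ccw.
1/Crs = 1/66 + 1/130 = 0.02284.
Crs = 43.783 mL/cmH2O.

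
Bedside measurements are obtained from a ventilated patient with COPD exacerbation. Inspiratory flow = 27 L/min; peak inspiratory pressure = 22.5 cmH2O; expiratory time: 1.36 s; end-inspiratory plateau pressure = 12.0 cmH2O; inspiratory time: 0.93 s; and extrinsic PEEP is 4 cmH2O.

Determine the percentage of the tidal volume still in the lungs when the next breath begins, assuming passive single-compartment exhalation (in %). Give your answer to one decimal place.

Flow: 27 L/min ÷ 60 = 0.45 L/s.
Vt = flow × Ti = 0.45 L/s × 0.93 s × 1000 mL/L = 418.5 mL.
R = (PIP − Pplat)/V̇ = (22.5 − 12.0) / 0.45 = 10.5/0.45 = 23.333 cmH2O·s/L.
C = Vt/(Pplat − PEEP) = 418.5 / (12.0 − 4) = 418.5/8.0 = 52.313 mL/cmH2O.
τ = R × C = 23.333 × 0.05231 L/cmH2O = 1.221 s.
Fraction remaining at end-expiration = e^(−Te/τ) = e^(−1.36/1.221) = 0.3283 → 32.83%.

32.8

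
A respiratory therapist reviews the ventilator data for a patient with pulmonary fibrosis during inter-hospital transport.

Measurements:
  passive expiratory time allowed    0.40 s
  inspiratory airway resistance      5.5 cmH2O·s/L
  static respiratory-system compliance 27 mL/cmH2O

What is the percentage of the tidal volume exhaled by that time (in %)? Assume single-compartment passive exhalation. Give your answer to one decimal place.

τ = R × C = 5.5 × 27 mL/cmH2O = 5.5 × 0.027 L/cmH2O = 0.1485 s.
Passive exhalation: V(t)/V₀ = e^(−t/τ) = e^(−0.40/0.1485) = 0.06764.
Fraction exhaled = 1 − 0.06764 = 0.9324 → 93.24%.

93.2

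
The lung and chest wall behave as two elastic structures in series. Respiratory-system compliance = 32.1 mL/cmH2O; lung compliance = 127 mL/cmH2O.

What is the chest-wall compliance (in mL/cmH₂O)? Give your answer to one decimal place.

43.0

1/Ccw = 1/Crs − 1/CL.
1/Ccw = 1/32.1 − 1/127 = 0.02328.
Ccw = 42.955 mL/cmH2O.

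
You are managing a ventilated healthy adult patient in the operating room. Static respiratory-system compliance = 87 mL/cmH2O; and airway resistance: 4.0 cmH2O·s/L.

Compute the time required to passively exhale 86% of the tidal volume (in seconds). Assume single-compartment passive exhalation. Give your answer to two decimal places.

τ = R × C = 4.0 × 87 mL/cmH2O = 4.0 × 0.087 L/cmH2O = 0.348 s.
Exhaled fraction f = 1 − e^(−t/τ) → t = −τ·ln(1 − f) = −0.348·ln(0.14) = 0.6842 s.

0.68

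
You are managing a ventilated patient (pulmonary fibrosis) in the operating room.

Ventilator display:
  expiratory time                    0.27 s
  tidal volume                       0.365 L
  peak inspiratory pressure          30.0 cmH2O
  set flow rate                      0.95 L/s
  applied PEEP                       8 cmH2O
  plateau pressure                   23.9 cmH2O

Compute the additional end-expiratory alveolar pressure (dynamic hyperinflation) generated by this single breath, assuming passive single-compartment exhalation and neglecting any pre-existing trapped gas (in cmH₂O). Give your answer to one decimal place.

R = (PIP − Pplat)/V̇ = (30.0 − 23.9) / 0.95 = 6.1/0.95 = 6.421 cmH2O·s/L.
C = Vt/(Pplat − PEEP) = 365.0 / (23.9 − 8) = 365.0/15.9 = 22.956 mL/cmH2O.
τ = R × C = 6.421 × 0.02296 L/cmH2O = 0.1474 s.
Fraction remaining = e^(−Te/τ) = e^(−0.27/0.1474) = 0.1601; trapped volume = 365.0 × 0.1601 = 58.437 mL.
Additional alveolar pressure from trapping ≈ V_trapped / C = 58.437 / 22.956 = 2.546 cmH2O.

2.5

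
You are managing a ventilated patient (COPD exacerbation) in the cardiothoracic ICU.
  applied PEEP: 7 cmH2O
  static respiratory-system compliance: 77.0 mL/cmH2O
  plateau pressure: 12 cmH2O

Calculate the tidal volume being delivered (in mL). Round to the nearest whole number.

385

Vt = Cstat × (Pplat − PEEP) = 77.0 × (12 − 7) = 77.0 × 5.0 = 385.0 mL.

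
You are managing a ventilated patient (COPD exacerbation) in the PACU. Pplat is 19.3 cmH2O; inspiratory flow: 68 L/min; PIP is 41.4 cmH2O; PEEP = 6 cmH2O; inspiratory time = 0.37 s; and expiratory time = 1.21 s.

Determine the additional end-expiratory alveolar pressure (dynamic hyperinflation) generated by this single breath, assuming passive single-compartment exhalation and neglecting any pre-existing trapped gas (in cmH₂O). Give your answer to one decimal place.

Flow: 68 L/min ÷ 60 = 1.1333 L/s.
Vt = flow × Ti = 1.1333 L/s × 0.37 s × 1000 mL/L = 419.32 mL.
R = (PIP − Pplat)/V̇ = (41.4 − 19.3) / 1.1333 = 22.1/1.1333 = 19.501 cmH2O·s/L.
C = Vt/(Pplat − PEEP) = 419.32 / (19.3 − 6) = 419.32/13.3 = 31.528 mL/cmH2O.
τ = R × C = 19.501 × 0.03153 L/cmH2O = 0.6149 s.
Fraction remaining = e^(−Te/τ) = e^(−1.21/0.6149) = 0.1398; trapped volume = 419.32 × 0.1398 = 58.621 mL.
Additional alveolar pressure from trapping ≈ V_trapped / C = 58.621 / 31.528 = 1.859 cmH2O.

1.9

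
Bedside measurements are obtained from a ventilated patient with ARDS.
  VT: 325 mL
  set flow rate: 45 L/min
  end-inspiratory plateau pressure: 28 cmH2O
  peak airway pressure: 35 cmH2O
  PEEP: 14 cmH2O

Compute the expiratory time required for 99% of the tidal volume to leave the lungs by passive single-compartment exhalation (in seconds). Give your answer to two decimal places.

1.00

Flow: 45 L/min ÷ 60 = 0.75 L/s.
R = (PIP − Pplat)/V̇ = (35 − 28) / 0.75 = 7.0/0.75 = 9.333 cmH2O·s/L.
C = Vt/(Pplat − PEEP) = 325.0 / (28 − 14) = 325.0/14.0 = 23.214 mL/cmH2O.
τ = R × C = 9.333 × 0.02321 L/cmH2O = 0.2166 s.
t = −τ·ln(1 − 0.99) = −0.2166·ln(0.01) = 0.9975 s.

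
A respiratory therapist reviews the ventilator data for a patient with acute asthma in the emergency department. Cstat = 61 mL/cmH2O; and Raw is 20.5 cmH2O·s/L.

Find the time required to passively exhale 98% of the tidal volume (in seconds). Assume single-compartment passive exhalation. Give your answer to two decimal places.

τ = R × C = 20.5 × 61 mL/cmH2O = 20.5 × 0.061 L/cmH2O = 1.251 s.
Exhaled fraction f = 1 − e^(−t/τ) → t = −τ·ln(1 − f) = −1.251·ln(0.02) = 4.894 s.

4.89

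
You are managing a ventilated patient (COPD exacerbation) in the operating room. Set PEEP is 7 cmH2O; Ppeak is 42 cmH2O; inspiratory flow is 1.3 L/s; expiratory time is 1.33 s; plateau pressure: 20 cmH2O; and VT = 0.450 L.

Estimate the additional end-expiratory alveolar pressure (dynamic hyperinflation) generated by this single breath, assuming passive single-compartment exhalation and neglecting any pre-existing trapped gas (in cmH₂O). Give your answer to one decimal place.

R = (PIP − Pplat)/V̇ = (42 − 20) / 1.3 = 22.0/1.3 = 16.923 cmH2O·s/L.
C = Vt/(Pplat − PEEP) = 450.0 / (20 − 7) = 450.0/13.0 = 34.615 mL/cmH2O.
τ = R × C = 16.923 × 0.03462 L/cmH2O = 0.5859 s.
Fraction remaining = e^(−Te/τ) = e^(−1.33/0.5859) = 0.1033; trapped volume = 450.0 × 0.1033 = 46.485 mL.
Additional alveolar pressure from trapping ≈ V_trapped / C = 46.485 / 34.615 = 1.343 cmH2O.

1.3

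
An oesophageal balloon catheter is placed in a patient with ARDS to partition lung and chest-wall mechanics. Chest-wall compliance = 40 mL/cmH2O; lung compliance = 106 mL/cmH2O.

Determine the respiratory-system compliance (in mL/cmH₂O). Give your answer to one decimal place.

29.0

Lung and chest wall are elastances in series: 1/Crs = 1/CL + 1/Ccw.
1/Crs = 1/106 + 1/40 = 0.03443.
Crs = 29.044 mL/cmH2O.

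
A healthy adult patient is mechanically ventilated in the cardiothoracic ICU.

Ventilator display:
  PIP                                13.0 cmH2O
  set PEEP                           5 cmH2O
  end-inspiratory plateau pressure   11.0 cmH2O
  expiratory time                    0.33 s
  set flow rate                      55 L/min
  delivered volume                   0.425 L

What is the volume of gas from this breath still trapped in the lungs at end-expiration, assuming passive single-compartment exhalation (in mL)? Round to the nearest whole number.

Flow: 55 L/min ÷ 60 = 0.9167 L/s.
R = (PIP − Pplat)/V̇ = (13.0 − 11.0) / 0.9167 = 2.0/0.9167 = 2.182 cmH2O·s/L.
C = Vt/(Pplat − PEEP) = 425.0 / (11.0 − 5) = 425.0/6.0 = 70.833 mL/cmH2O.
τ = R × C = 2.182 × 0.07083 L/cmH2O = 0.1546 s.
Fraction remaining = e^(−Te/τ) = e^(−0.33/0.1546) = 0.1183.
Trapped volume = 425.0 × 0.1183 = 50.278 mL.

50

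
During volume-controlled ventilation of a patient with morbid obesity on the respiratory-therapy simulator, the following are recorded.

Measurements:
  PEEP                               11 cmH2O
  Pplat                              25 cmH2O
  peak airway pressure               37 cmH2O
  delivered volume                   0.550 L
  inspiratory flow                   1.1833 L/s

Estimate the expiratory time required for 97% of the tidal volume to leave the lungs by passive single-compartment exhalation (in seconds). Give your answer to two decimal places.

1.40

R = (PIP − Pplat)/V̇ = (37 − 25) / 1.1833 = 12.0/1.1833 = 10.141 cmH2O·s/L.
C = Vt/(Pplat − PEEP) = 550.0 / (25 − 11) = 550.0/14.0 = 39.286 mL/cmH2O.
τ = R × C = 10.141 × 0.03929 L/cmH2O = 0.3984 s.
t = −τ·ln(1 − 0.97) = −0.3984·ln(0.03) = 1.397 s.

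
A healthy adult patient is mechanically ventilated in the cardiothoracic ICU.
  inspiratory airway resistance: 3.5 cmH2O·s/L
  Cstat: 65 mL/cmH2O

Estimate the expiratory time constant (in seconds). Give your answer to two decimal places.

0.23

τ = R × C = 3.5 × 65 mL/cmH2O = 3.5 × 0.065 L/cmH2O = 0.2275 s.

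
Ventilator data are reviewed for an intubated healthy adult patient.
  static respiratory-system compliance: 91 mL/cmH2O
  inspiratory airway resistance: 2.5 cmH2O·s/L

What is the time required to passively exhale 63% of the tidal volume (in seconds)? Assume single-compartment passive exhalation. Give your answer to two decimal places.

0.23

τ = R × C = 2.5 × 91 mL/cmH2O = 2.5 × 0.091 L/cmH2O = 0.2275 s.
Exhaled fraction f = 1 − e^(−t/τ) → t = −τ·ln(1 − f) = −0.2275·ln(0.37) = 0.2262 s.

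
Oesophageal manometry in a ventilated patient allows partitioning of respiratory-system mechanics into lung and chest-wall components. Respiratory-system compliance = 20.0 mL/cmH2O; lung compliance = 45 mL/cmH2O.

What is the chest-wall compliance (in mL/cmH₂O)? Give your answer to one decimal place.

1/Ccw = 1/Crs − 1/CL.
1/Ccw = 1/20.0 − 1/45 = 0.02778.
Ccw = 35.997 mL/cmH2O.

36.0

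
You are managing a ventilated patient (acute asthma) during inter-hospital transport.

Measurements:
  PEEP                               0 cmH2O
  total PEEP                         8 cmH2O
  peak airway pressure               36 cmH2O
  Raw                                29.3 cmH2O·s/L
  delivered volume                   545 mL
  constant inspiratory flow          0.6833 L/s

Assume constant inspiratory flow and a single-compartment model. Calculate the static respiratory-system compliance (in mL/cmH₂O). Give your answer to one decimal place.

68.3

Total PEEP = 8 cmH2O (set 0 + intrinsic 8); this is the baseline alveolar pressure.
Equation of motion (constant flow): PIP = Vt/C + R·V̇ + PEEP.
Vt/C = PIP − R·V̇ − PEEP = 36 − 29.3×0.6833 − 8 = 36 − 20.021 − 8 = 7.979 cmH2O.
C = Vt / 7.979 = 545 / 7.979 = 68.304 mL/cmH2O.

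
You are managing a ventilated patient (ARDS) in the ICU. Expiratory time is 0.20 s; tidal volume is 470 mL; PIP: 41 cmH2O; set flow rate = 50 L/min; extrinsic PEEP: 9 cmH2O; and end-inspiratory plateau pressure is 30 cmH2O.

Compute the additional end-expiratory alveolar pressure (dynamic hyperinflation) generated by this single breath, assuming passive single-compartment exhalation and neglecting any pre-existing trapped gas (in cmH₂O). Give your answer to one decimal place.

Flow: 50 L/min ÷ 60 = 0.8333 L/s.
R = (PIP − Pplat)/V̇ = (41 − 30) / 0.8333 = 11.0/0.8333 = 13.201 cmH2O·s/L.
C = Vt/(Pplat − PEEP) = 470.0 / (30 − 9) = 470.0/21.0 = 22.381 mL/cmH2O.
τ = R × C = 13.201 × 0.02238 L/cmH2O = 0.2954 s.
Fraction remaining = e^(−Te/τ) = e^(−0.20/0.2954) = 0.5081; trapped volume = 470.0 × 0.5081 = 238.81 mL.
Additional alveolar pressure from trapping ≈ V_trapped / C = 238.81 / 22.381 = 10.67 cmH2O.

10.7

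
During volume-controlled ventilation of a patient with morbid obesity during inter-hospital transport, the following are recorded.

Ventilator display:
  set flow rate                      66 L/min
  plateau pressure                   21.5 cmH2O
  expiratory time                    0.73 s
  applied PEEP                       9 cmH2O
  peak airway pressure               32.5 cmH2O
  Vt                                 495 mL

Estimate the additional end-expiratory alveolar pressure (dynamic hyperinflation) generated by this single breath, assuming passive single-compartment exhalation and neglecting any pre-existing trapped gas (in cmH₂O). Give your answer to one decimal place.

Flow: 66 L/min ÷ 60 = 1.1 L/s.
R = (PIP − Pplat)/V̇ = (32.5 − 21.5) / 1.1 = 11.0/1.1 = 10.0 cmH2O·s/L.
C = Vt/(Pplat − PEEP) = 495.0 / (21.5 − 9) = 495.0/12.5 = 39.6 mL/cmH2O.
τ = R × C = 10.0 × 0.0396 L/cmH2O = 0.396 s.
Fraction remaining = e^(−Te/τ) = e^(−0.73/0.396) = 0.1583; trapped volume = 495.0 × 0.1583 = 78.359 mL.
Additional alveolar pressure from trapping ≈ V_trapped / C = 78.359 / 39.6 = 1.979 cmH2O.

2.0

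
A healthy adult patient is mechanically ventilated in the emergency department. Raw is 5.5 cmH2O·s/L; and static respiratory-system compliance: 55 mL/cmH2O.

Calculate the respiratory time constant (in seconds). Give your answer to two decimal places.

τ = R × C = 5.5 × 55 mL/cmH2O = 5.5 × 0.055 L/cmH2O = 0.3025 s.

0.30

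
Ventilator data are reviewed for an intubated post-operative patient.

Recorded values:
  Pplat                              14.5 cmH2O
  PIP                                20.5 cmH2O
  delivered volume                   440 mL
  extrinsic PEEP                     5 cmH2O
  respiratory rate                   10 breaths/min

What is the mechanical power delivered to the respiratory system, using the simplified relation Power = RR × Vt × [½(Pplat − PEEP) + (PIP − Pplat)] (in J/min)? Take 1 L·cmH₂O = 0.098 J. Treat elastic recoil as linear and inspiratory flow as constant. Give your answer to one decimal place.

Per-breath work = Vt × [½(Pplat−PEEP) + (PIP−Pplat)] = 0.440 × [0.5×9.5 + 6.0] = 0.440 × 10.75 = 4.73 L·cmH2O.
Power = 10 × 4.73 = 47.3 L·cmH2O/min.
× 0.098 J/(L·cmH2O) → 4.635 J/min.

4.6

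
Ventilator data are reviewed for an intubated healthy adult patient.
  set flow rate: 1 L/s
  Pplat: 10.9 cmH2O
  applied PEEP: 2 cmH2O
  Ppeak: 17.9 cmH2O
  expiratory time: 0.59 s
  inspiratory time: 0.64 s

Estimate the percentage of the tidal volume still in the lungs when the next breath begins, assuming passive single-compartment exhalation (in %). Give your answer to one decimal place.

31.0

Vt = flow × Ti = 1 L/s × 0.64 s × 1000 mL/L = 640.0 mL.
R = (PIP − Pplat)/V̇ = (17.9 − 10.9) / 1 = 7.0/1 = 7.0 cmH2O·s/L.
C = Vt/(Pplat − PEEP) = 640.0 / (10.9 − 2) = 640.0/8.9 = 71.91 mL/cmH2O.
τ = R × C = 7.0 × 0.07191 L/cmH2O = 0.5034 s.
Fraction remaining at end-expiration = e^(−Te/τ) = e^(−0.59/0.5034) = 0.3097 → 30.97%.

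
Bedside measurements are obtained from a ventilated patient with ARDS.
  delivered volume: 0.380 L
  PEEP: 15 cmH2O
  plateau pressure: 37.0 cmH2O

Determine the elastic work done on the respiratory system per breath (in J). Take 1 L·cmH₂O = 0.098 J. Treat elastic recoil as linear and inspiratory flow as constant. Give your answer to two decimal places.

0.41

Elastic work ≈ ½ × (Pplat − PEEP) × Vt = 0.5 × (37.0 − 15) × 0.380 L = 0.5 × 22.0 × 0.380 = 4.18 L·cmH2O.
× 0.098 J/(L·cmH2O) → 0.4096 J.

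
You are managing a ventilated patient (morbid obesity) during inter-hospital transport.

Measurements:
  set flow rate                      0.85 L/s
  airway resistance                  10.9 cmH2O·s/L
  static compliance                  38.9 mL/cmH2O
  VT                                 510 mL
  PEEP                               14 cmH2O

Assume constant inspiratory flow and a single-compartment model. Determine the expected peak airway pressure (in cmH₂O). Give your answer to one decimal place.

36.4

Equation of motion (constant flow): PIP = Vt/C + R·V̇ + PEEP.
PIP = 510/38.9 + 10.9×0.85 + 14 = 13.111 + 9.265 + 14 = 36.376 cmH2O.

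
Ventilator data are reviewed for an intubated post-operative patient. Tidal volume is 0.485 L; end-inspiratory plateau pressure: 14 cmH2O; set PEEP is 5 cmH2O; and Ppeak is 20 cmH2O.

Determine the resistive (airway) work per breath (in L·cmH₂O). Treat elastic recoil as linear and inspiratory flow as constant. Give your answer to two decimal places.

With constant inspiratory flow the resistive pressure is constant at PIP − Pplat = 20 − 14 = 6.0 cmH2O, so resistive work = 6.0 × 0.485 = 2.91 L·cmH2O.

2.91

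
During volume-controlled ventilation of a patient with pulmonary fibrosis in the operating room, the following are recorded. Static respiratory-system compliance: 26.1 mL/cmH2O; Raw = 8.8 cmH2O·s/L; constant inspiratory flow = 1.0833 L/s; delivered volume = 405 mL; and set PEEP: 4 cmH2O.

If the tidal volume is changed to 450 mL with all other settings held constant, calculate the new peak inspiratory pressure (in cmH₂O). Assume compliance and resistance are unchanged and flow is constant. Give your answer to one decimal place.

30.8

PIP = Vt/C + R·V̇ + PEEP (constant-flow equation of motion).
Only the elastic term changes: ΔPIP = ΔVt / C = (450 − 405) / 26.1 = 1.724 cmH2O.
Original PIP = 405/26.1 + 8.8×1.0833 + 4 = 29.05 cmH2O; new PIP = 29.05 + (1.724) = 30.774 cmH2O.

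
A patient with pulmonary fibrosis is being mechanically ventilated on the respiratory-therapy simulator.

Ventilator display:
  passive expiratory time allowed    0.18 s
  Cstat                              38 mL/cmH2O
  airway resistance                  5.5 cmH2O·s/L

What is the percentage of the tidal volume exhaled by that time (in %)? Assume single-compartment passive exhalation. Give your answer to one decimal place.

57.7

τ = R × C = 5.5 × 38 mL/cmH2O = 5.5 × 0.038 L/cmH2O = 0.209 s.
Passive exhalation: V(t)/V₀ = e^(−t/τ) = e^(−0.18/0.209) = 0.4226.
Fraction exhaled = 1 − 0.4226 = 0.5774 → 57.74%.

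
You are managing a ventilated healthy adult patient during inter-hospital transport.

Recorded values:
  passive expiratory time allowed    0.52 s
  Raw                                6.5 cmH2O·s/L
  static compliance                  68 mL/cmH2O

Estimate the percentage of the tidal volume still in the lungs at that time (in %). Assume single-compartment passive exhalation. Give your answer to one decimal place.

τ = R × C = 6.5 × 68 mL/cmH2O = 6.5 × 0.068 L/cmH2O = 0.442 s.
Passive exhalation: V(t)/V₀ = e^(−t/τ) = e^(−0.52/0.442) = 0.3084.
Fraction remaining = 0.3084 → 30.84%.

30.8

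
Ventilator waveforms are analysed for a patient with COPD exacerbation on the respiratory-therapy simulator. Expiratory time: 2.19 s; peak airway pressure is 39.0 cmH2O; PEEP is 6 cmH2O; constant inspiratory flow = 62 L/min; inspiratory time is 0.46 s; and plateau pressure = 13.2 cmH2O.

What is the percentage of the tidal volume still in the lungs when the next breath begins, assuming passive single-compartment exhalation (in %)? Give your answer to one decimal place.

Flow: 62 L/min ÷ 60 = 1.0333 L/s.
Vt = flow × Ti = 1.0333 L/s × 0.46 s × 1000 mL/L = 475.32 mL.
R = (PIP − Pplat)/V̇ = (39.0 − 13.2) / 1.0333 = 25.8/1.0333 = 24.969 cmH2O·s/L.
C = Vt/(Pplat − PEEP) = 475.32 / (13.2 − 6) = 475.32/7.2 = 66.017 mL/cmH2O.
τ = R × C = 24.969 × 0.06602 L/cmH2O = 1.648 s.
Fraction remaining at end-expiration = e^(−Te/τ) = e^(−2.19/1.648) = 0.2648 → 26.48%.

26.5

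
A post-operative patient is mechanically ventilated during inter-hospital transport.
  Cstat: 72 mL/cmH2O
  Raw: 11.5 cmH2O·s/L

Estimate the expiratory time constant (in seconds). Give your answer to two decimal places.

0.83

τ = R × C = 11.5 × 72 mL/cmH2O = 11.5 × 0.072 L/cmH2O = 0.828 s.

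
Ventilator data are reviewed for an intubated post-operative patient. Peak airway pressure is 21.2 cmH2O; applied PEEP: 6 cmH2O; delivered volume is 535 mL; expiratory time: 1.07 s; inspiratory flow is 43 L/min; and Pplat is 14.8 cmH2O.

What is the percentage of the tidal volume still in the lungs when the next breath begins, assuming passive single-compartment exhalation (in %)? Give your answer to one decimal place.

Flow: 43 L/min ÷ 60 = 0.7167 L/s.
R = (PIP − Pplat)/V̇ = (21.2 − 14.8) / 0.7167 = 6.4/0.7167 = 8.93 cmH2O·s/L.
C = Vt/(Pplat − PEEP) = 535.0 / (14.8 − 6) = 535.0/8.8 = 60.795 mL/cmH2O.
τ = R × C = 8.93 × 0.0608 L/cmH2O = 0.5429 s.
Fraction remaining at end-expiration = e^(−Te/τ) = e^(−1.07/0.5429) = 0.1393 → 13.93%.

13.9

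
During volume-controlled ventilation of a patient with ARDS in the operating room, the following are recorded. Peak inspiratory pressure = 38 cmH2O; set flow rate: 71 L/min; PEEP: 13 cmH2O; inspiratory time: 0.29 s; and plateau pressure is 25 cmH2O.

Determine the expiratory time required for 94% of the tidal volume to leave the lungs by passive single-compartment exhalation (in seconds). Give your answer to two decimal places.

0.88

Flow: 71 L/min ÷ 60 = 1.1833 L/s.
Vt = flow × Ti = 1.1833 L/s × 0.29 s × 1000 mL/L = 343.16 mL.
R = (PIP − Pplat)/V̇ = (38 − 25) / 1.1833 = 13.0/1.1833 = 10.986 cmH2O·s/L.
C = Vt/(Pplat − PEEP) = 343.16 / (25 − 13) = 343.16/12.0 = 28.597 mL/cmH2O.
τ = R × C = 10.986 × 0.0286 L/cmH2O = 0.3142 s.
t = −τ·ln(1 − 0.94) = −0.3142·ln(0.06) = 0.884 s.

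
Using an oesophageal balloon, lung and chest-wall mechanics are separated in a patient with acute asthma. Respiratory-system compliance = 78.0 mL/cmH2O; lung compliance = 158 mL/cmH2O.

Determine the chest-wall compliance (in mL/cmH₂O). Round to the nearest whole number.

154

1/Ccw = 1/Crs − 1/CL.
1/Ccw = 1/78.0 − 1/158 = 0.006491.
Ccw = 154.06 mL/cmH2O.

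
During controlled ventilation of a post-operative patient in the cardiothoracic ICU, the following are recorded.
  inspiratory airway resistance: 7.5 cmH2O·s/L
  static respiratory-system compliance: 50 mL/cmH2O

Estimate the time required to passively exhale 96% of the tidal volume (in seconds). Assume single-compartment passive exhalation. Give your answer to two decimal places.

1.21

τ = R × C = 7.5 × 50 mL/cmH2O = 7.5 × 0.050 L/cmH2O = 0.375 s.
Exhaled fraction f = 1 − e^(−t/τ) → t = −τ·ln(1 − f) = −0.375·ln(0.04) = 1.207 s.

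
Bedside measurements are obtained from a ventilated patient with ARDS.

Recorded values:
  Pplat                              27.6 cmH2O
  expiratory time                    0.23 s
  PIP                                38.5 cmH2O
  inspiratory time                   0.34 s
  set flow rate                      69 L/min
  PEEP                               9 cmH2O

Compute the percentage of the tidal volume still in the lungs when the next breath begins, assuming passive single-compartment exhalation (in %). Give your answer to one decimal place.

31.5

Flow: 69 L/min ÷ 60 = 1.15 L/s.
Vt = flow × Ti = 1.15 L/s × 0.34 s × 1000 mL/L = 391.0 mL.
R = (PIP − Pplat)/V̇ = (38.5 − 27.6) / 1.15 = 10.9/1.15 = 9.478 cmH2O·s/L.
C = Vt/(Pplat − PEEP) = 391.0 / (27.6 − 9) = 391.0/18.6 = 21.022 mL/cmH2O.
τ = R × C = 9.478 × 0.02102 L/cmH2O = 0.1992 s.
Fraction remaining at end-expiration = e^(−Te/τ) = e^(−0.23/0.1992) = 0.3152 → 31.52%.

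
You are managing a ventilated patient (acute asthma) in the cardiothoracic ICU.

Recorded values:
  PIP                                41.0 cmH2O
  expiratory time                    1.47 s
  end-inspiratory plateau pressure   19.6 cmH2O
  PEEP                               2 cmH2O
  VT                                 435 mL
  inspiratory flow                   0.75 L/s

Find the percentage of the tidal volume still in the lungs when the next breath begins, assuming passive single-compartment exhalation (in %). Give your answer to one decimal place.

12.4

R = (PIP − Pplat)/V̇ = (41.0 − 19.6) / 0.75 = 21.4/0.75 = 28.533 cmH2O·s/L.
C = Vt/(Pplat − PEEP) = 435.0 / (19.6 − 2) = 435.0/17.6 = 24.716 mL/cmH2O.
τ = R × C = 28.533 × 0.02472 L/cmH2O = 0.7053 s.
Fraction remaining at end-expiration = e^(−Te/τ) = e^(−1.47/0.7053) = 0.1244 → 12.44%.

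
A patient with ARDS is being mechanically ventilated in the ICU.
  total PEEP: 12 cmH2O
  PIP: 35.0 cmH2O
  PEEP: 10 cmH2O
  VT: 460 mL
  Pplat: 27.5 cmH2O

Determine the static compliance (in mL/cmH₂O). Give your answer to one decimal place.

End-expiratory occlusion gives total PEEP = 12 cmH2O (intrinsic PEEP = 12 − 10 = 2). Use total PEEP for the elastic gradient.
Cstat = Vt / (Pplat − PEEPtotal) = 460 / (27.5 − 12) = 460 / 15.5 = 29.677 mL/cmH2O.

29.7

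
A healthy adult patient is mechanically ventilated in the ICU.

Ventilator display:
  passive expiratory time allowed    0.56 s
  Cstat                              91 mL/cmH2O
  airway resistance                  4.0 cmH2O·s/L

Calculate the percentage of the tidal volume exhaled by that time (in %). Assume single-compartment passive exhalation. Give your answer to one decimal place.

τ = R × C = 4.0 × 91 mL/cmH2O = 4.0 × 0.091 L/cmH2O = 0.364 s.
Passive exhalation: V(t)/V₀ = e^(−t/τ) = e^(−0.56/0.364) = 0.2147.
Fraction exhaled = 1 − 0.2147 = 0.7853 → 78.53%.

78.5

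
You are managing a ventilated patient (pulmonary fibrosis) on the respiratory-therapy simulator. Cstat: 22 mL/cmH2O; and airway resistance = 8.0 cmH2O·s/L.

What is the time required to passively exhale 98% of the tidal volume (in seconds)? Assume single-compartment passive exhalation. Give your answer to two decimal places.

0.69

τ = R × C = 8.0 × 22 mL/cmH2O = 8.0 × 0.022 L/cmH2O = 0.176 s.
Exhaled fraction f = 1 − e^(−t/τ) → t = −τ·ln(1 − f) = −0.176·ln(0.02) = 0.6885 s.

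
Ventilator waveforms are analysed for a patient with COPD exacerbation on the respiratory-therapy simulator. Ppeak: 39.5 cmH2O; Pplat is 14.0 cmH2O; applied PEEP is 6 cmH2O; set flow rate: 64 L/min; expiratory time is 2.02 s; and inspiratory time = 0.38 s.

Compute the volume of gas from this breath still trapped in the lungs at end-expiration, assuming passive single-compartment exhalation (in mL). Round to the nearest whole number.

76

Flow: 64 L/min ÷ 60 = 1.0667 L/s.
Vt = flow × Ti = 1.0667 L/s × 0.38 s × 1000 mL/L = 405.35 mL.
R = (PIP − Pplat)/V̇ = (39.5 − 14.0) / 1.0667 = 25.5/1.0667 = 23.906 cmH2O·s/L.
C = Vt/(Pplat − PEEP) = 405.35 / (14.0 − 6) = 405.35/8.0 = 50.669 mL/cmH2O.
τ = R × C = 23.906 × 0.05067 L/cmH2O = 1.211 s.
Fraction remaining = e^(−Te/τ) = e^(−2.02/1.211) = 0.1886.
Trapped volume = 405.35 × 0.1886 = 76.449 mL.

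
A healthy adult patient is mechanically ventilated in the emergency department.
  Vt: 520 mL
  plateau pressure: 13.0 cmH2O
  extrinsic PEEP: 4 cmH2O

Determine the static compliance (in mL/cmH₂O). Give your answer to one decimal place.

57.8

Cstat = Vt / (Pplat − PEEP) = 520 / (13.0 − 4) = 520 / 9.0 = 57.778 mL/cmH2O.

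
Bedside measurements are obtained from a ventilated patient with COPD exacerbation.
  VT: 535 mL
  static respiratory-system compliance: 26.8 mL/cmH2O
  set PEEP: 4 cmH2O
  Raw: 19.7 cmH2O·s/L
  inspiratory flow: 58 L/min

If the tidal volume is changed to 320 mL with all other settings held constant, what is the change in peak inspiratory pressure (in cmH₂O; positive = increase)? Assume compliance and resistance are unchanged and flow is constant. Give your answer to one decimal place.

PIP = Vt/C + R·V̇ + PEEP (constant-flow equation of motion).
Only the elastic term changes: ΔPIP = ΔVt / C = (320 − 535) / 26.8 = -8.022 cmH2O.

-8.0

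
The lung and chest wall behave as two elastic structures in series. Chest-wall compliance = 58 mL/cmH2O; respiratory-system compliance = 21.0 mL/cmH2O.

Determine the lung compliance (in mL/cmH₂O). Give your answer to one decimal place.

32.9

1/CL = 1/Crs − 1/Ccw.
1/CL = 1/21.0 − 1/58 = 0.03038.
CL = 32.916 mL/cmH2O.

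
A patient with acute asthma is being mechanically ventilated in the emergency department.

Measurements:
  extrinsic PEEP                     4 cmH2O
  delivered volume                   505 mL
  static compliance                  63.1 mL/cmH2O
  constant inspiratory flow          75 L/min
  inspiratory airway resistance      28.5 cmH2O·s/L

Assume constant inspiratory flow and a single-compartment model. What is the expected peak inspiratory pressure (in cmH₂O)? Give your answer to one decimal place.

47.6

Flow: 75 L/min ÷ 60 = 1.25 L/s.
Equation of motion (constant flow): PIP = Vt/C + R·V̇ + PEEP.
PIP = 505/63.1 + 28.5×1.25 + 4 = 8.003 + 35.625 + 4 = 47.628 cmH2O.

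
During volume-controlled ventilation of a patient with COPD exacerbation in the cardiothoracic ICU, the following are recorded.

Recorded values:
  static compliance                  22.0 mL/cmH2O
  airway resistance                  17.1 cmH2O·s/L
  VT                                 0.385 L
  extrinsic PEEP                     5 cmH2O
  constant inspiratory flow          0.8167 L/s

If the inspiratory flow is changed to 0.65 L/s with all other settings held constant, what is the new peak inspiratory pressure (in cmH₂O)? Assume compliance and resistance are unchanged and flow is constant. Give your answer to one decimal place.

PIP = Vt/C + R·V̇ + PEEP (constant-flow equation of motion).
Only the resistive term changes: ΔPIP = R × ΔV̇ = 17.1 × (0.65 − 0.8167) = 17.1 × -0.1667 = -2.851 cmH2O.
Original PIP = 385/22.0 + 17.1×0.8167 + 5 = 36.466 cmH2O; new PIP = 36.466 + (-2.851) = 33.615 cmH2O.

33.6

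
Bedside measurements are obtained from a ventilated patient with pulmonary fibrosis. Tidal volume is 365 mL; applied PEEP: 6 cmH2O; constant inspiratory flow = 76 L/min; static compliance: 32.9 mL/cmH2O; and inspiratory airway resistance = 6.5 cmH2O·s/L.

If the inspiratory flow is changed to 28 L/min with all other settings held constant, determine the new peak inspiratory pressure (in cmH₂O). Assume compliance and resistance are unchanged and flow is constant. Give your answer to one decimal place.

20.1

Flow: 76 L/min ÷ 60 = 1.2667 L/s.
New flow: 28 L/min ÷ 60 = 0.4667 L/s.
PIP = Vt/C + R·V̇ + PEEP (constant-flow equation of motion).
Only the resistive term changes: ΔPIP = R × ΔV̇ = 6.5 × (0.4667 − 1.2667) = 6.5 × -0.8 = -5.2 cmH2O.
Original PIP = 365/32.9 + 6.5×1.2667 + 6 = 25.328 cmH2O; new PIP = 25.328 + (-5.2) = 20.128 cmH2O.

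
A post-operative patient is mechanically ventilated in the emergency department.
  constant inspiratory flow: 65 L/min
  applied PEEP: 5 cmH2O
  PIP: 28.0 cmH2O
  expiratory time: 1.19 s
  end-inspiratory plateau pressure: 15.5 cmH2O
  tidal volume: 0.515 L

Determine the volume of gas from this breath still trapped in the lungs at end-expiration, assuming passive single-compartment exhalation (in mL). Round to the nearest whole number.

Flow: 65 L/min ÷ 60 = 1.0833 L/s.
R = (PIP − Pplat)/V̇ = (28.0 − 15.5) / 1.0833 = 12.5/1.0833 = 11.539 cmH2O·s/L.
C = Vt/(Pplat − PEEP) = 515.0 / (15.5 − 5) = 515.0/10.5 = 49.048 mL/cmH2O.
τ = R × C = 11.539 × 0.04905 L/cmH2O = 0.566 s.
Fraction remaining = e^(−Te/τ) = e^(−1.19/0.566) = 0.1222.
Trapped volume = 515.0 × 0.1222 = 62.933 mL.

63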